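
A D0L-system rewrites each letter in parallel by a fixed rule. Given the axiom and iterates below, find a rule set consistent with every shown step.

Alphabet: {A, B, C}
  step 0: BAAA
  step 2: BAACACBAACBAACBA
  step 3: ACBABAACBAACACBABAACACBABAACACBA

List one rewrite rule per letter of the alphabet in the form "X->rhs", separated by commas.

  step 2 ⇒ step 3: BAACACBAACBAACBA ⇒ AC·BA·BA·AC·BA·AC·AC·BA·BA·AC·AC·BA·BA·AC·AC·BA
    A ↦ BA
    B ↦ AC
    C ↦ AC

A->BA, B->AC, C->AC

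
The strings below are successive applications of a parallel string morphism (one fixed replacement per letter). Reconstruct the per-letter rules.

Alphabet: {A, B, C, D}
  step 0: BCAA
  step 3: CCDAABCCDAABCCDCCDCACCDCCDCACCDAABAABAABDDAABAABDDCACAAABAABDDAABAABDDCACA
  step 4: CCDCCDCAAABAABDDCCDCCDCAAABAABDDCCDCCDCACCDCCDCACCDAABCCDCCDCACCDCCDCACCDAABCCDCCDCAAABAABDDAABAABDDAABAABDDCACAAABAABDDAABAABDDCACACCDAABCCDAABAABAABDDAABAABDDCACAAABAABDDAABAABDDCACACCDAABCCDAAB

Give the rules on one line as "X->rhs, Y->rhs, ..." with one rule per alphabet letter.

A->AAB, B->DD, C->CCD, D->CA

  step 3 ⇒ step 4: CCDAABCCDAABCCDCCDCACCDCCDCACCDAABAABAABDDAABAABDDCACAAABAABDDAABAABDDCACA ⇒ CCD·CCD·CA·AAB·AAB·DD·CCD·CCD·CA·AAB·AAB·DD·CCD·CCD·CA·CCD·CCD·CA·CCD·AAB·CCD·CCD·CA·CCD·CCD·CA·CCD·AAB·CCD·CCD·CA·AAB·AAB·DD·AAB·AAB·DD·AAB·AAB·DD·CA·CA·AAB·AAB·DD·AAB·AAB·DD·CA·CA·CCD·AAB·CCD·AAB·AAB·AAB·DD·AAB·AAB·DD·CA·CA·AAB·AAB·DD·AAB·AAB·DD·CA·CA·CCD·AAB·CCD·AAB
    A ↦ AAB
    B ↦ DD
    C ↦ CCD
    D ↦ CA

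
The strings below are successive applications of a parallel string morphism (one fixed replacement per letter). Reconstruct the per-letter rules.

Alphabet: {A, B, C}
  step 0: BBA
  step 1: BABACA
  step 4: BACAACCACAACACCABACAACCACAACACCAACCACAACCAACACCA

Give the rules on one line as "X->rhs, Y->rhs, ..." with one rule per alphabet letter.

  step 0 ⇒ step 1: BBA ⇒ BA·BA·CA
    A ↦ CA
    B ↦ BA
    C ↦ AC  (constrained at step 1)

A->CA, B->BA, C->AC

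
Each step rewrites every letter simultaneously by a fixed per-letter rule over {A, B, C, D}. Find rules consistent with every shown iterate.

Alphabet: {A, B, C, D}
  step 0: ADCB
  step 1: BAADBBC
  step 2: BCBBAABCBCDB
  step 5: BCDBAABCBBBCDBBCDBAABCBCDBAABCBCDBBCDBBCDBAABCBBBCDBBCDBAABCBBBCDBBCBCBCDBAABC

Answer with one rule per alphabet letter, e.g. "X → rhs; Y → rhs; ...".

A->B, B->BC, C->DB, D->AA

  step 1 ⇒ step 2: BAADBBC ⇒ BC·B·B·AA·BC·BC·DB
    A ↦ B
    B ↦ BC
    C ↦ DB
    D ↦ AA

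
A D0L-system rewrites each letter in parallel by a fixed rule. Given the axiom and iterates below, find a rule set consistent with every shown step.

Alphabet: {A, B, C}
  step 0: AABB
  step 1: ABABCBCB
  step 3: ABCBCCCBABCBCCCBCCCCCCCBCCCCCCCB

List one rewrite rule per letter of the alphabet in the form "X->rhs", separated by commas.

  step 0 ⇒ step 1: AABB ⇒ AB·AB·CB·CB
    A ↦ AB
    B ↦ CB
    C ↦ CC  (constrained at step 1)

A->AB, B->CB, C->CC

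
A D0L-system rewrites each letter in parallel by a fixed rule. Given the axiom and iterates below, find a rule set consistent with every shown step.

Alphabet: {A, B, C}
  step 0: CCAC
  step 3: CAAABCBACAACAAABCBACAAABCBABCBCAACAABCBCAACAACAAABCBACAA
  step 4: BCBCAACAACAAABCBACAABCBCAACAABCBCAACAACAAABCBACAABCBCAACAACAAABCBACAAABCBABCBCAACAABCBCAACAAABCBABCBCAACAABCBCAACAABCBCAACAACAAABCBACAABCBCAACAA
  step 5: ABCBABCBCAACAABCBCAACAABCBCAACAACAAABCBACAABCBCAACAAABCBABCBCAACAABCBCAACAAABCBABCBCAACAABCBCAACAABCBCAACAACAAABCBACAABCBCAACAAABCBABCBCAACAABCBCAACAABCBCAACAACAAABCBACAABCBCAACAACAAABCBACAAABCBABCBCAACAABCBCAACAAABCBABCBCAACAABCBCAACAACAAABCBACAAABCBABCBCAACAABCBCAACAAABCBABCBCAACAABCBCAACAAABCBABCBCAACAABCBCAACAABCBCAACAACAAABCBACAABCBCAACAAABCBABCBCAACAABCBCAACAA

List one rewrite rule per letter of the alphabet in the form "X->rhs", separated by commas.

  step 4 ⇒ step 5: BCBCAACAACAAABCBACAABCBCAACAABCBCAACAACAAABCBACAABCBCAACAACAAABCBACAAABCBABCBCAACAABCBCAACAAABCBABCBCAACAABCBCAACAABCBCAACAACAAABCBACAABCBCAACAA ⇒ A·BCB·A·BCB·CAA·CAA·BCB·CAA·CAA·BCB·CAA·CAA·CAA·A·BCB·A·CAA·BCB·CAA·CAA·A·BCB·A·BCB·CAA·CAA·BCB·CAA·CAA·A·BCB·A·BCB·CAA·CAA·BCB·CAA·CAA·BCB·CAA·CAA·CAA·A·BCB·A·CAA·BCB·CAA·CAA·A·BCB·A·BCB·CAA·CAA·BCB·CAA·CAA·BCB·CAA·CAA·CAA·A·BCB·A·CAA·BCB·CAA·CAA·CAA·A·BCB·A·CAA·A·BCB·A·BCB·CAA·CAA·BCB·CAA·CAA·A·BCB·A·BCB·CAA·CAA·BCB·CAA·CAA·CAA·A·BCB·A·CAA·A·BCB·A·BCB·CAA·CAA·BCB·CAA·CAA·A·BCB·A·BCB·CAA·CAA·BCB·CAA·CAA·A·BCB·A·BCB·CAA·CAA·BCB·CAA·CAA·BCB·CAA·CAA·CAA·A·BCB·A·CAA·BCB·CAA·CAA·A·BCB·A·BCB·CAA·CAA·BCB·CAA·CAA
    A ↦ CAA
    B ↦ A
    C ↦ BCB

A->CAA, B->A, C->BCB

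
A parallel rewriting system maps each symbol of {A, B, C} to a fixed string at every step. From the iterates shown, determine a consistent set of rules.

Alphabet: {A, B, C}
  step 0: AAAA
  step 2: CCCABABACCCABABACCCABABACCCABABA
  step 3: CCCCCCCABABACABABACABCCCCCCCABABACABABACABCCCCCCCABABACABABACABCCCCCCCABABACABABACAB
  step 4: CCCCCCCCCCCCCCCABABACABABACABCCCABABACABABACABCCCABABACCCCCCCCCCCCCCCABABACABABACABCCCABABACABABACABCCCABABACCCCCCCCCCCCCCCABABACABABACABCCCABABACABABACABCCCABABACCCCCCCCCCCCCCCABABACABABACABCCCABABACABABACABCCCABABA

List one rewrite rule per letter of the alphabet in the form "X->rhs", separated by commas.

A->CAB, B->ABA, C->CC

  step 3 ⇒ step 4: CCCCCCCABABACABABACABCCCCCCCABABACABABACABCCCCCCCABABACABABACABCCCCCCCABABACABABACAB ⇒ CC·CC·CC·CC·CC·CC·CC·CAB·ABA·CAB·ABA·CAB·CC·CAB·ABA·CAB·ABA·CAB·CC·CAB·ABA·CC·CC·CC·CC·CC·CC·CC·CAB·ABA·CAB·ABA·CAB·CC·CAB·ABA·CAB·ABA·CAB·CC·CAB·ABA·CC·CC·CC·CC·CC·CC·CC·CAB·ABA·CAB·ABA·CAB·CC·CAB·ABA·CAB·ABA·CAB·CC·CAB·ABA·CC·CC·CC·CC·CC·CC·CC·CAB·ABA·CAB·ABA·CAB·CC·CAB·ABA·CAB·ABA·CAB·CC·CAB·ABA
    A ↦ CAB
    B ↦ ABA
    C ↦ CC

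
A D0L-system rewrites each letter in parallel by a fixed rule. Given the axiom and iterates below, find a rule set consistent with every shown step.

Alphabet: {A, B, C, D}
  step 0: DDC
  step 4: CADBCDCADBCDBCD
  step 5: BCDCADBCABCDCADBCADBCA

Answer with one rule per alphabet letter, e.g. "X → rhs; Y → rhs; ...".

A->CD, B->D, C->B, D->CA

  step 4 ⇒ step 5: CADBCDCADBCDBCD ⇒ B·CD·CA·D·B·CA·B·CD·CA·D·B·CA·D·B·CA
    A ↦ CD
    B ↦ D
    C ↦ B
    D ↦ CA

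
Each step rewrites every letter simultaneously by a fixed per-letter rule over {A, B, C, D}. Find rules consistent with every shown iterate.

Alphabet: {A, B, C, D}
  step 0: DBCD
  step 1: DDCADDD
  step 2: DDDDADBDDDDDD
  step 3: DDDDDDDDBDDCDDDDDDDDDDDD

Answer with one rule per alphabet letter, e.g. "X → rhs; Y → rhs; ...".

A->B, B->C, C->AD, D->DD

  step 2 ⇒ step 3: DDDDADBDDDDDD ⇒ DD·DD·DD·DD·B·DD·C·DD·DD·DD·DD·DD·DD
    A ↦ B
    B ↦ C
    D ↦ DD
  step 0 ⇒ step 1: DBCD ⇒ DD·C·AD·DD
    C ↦ AD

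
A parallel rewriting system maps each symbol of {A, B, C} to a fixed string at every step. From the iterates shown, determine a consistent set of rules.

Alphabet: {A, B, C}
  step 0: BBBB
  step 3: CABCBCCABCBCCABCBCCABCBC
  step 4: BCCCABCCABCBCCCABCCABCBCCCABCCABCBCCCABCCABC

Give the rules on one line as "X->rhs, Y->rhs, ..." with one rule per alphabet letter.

A->C, B->CA, C->BC

  step 3 ⇒ step 4: CABCBCCABCBCCABCBCCABCBC ⇒ BC·C·CA·BC·CA·BC·BC·C·CA·BC·CA·BC·BC·C·CA·BC·CA·BC·BC·C·CA·BC·CA·BC
    A ↦ C
    B ↦ CA
    C ↦ BC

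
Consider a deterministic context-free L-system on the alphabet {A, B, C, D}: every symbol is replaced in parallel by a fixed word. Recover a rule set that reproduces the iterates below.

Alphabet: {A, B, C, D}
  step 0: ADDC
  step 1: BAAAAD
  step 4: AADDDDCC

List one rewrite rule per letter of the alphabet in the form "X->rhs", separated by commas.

A->B, B->C, C->D, D->AA

  step 0 ⇒ step 1: ADDC ⇒ B·AA·AA·D
    A ↦ B
    C ↦ D
    D ↦ AA
    B ↦ C  (constrained at step 1)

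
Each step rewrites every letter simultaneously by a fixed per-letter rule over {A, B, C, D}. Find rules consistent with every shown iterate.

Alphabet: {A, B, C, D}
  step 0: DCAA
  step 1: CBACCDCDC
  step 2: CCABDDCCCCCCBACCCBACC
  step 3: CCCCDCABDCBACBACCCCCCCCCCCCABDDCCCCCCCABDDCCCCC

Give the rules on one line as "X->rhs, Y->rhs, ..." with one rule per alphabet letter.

A->DC, B->ABD, C->CC, D->CBA

  step 2 ⇒ step 3: CCABDDCCCCCCBACCCBACC ⇒ CC·CC·DC·ABD·CBA·CBA·CC·CC·CC·CC·CC·CC·ABD·DC·CC·CC·CC·ABD·DC·CC·CC
    A ↦ DC
    B ↦ ABD
    C ↦ CC
    D ↦ CBA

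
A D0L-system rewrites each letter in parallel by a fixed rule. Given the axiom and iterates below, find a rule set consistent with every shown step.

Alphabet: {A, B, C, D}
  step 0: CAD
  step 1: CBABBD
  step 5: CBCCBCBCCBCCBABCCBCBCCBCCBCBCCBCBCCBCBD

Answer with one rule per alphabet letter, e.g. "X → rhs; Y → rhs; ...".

A->AB, B->C, C->CB, D->BD

  step 0 ⇒ step 1: CAD ⇒ CB·AB·BD
    A ↦ AB
    C ↦ CB
    D ↦ BD
    B ↦ C  (constrained at step 1)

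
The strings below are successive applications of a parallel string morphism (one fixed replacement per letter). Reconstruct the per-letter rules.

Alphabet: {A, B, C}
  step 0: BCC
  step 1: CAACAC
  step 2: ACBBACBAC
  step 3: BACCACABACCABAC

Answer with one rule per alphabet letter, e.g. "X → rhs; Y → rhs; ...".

A->B, B->CA, C->AC

  step 2 ⇒ step 3: ACBBACBAC ⇒ B·AC·CA·CA·B·AC·CA·B·AC
    A ↦ B
    B ↦ CA
    C ↦ AC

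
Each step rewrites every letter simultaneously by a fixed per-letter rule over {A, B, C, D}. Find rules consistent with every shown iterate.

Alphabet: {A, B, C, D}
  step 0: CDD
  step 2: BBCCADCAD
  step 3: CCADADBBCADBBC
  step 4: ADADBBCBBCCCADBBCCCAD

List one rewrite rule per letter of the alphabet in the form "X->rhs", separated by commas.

  step 3 ⇒ step 4: CCADADBBCADBBC ⇒ AD·AD·B·BC·B·BC·C·C·AD·B·BC·C·C·AD
    A ↦ B
    B ↦ C
    C ↦ AD
    D ↦ BC

A->B, B->C, C->AD, D->BC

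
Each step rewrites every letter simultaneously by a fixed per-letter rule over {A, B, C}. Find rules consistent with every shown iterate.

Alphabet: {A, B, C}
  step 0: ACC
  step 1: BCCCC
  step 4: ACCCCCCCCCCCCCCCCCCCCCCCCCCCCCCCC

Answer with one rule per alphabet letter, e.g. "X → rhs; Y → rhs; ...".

  step 0 ⇒ step 1: ACC ⇒ B·CC·CC
    A ↦ B
    C ↦ CC
    B ↦ A  (constrained at step 1)

A->B, B->A, C->CC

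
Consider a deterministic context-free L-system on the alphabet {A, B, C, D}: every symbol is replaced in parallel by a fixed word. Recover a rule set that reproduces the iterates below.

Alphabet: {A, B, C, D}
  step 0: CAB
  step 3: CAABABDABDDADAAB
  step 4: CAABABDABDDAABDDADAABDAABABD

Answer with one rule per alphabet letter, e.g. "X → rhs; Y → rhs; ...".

A->AB, B->D, C->CA, D->DA

  step 3 ⇒ step 4: CAABABDABDDADAAB ⇒ CA·AB·AB·D·AB·D·DA·AB·D·DA·DA·AB·DA·AB·AB·D
    A ↦ AB
    B ↦ D
    C ↦ CA
    D ↦ DA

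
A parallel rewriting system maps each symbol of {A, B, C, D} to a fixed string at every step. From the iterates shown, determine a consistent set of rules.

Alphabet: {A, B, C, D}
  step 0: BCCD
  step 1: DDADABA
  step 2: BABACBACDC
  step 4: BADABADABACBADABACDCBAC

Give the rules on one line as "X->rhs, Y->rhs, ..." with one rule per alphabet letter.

A->C, B->D, C->DA, D->BA

  step 1 ⇒ step 2: DDADABA ⇒ BA·BA·C·BA·C·D·C
    A ↦ C
    B ↦ D
    D ↦ BA
  step 0 ⇒ step 1: BCCD ⇒ D·DA·DA·BA
    C ↦ DA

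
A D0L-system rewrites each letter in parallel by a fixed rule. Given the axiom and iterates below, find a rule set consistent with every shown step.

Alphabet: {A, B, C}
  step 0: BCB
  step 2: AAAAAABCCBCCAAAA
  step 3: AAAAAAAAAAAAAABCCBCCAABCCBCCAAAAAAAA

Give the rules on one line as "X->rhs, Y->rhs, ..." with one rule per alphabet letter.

  step 2 ⇒ step 3: AAAAAABCCBCCAAAA ⇒ AA·AA·AA·AA·AA·AA·AA·BCC·BCC·AA·BCC·BCC·AA·AA·AA·AA
    A ↦ AA
    B ↦ AA
    C ↦ BCC

A->AA, B->AA, C->BCC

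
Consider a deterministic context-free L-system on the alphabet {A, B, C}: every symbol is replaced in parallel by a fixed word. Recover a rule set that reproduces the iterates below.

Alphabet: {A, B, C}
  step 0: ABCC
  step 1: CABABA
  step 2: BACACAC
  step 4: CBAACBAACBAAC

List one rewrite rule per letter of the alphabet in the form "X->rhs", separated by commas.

A->C, B->A, C->BA

  step 1 ⇒ step 2: CABABA ⇒ BA·C·A·C·A·C
    A ↦ C
    B ↦ A
    C ↦ BA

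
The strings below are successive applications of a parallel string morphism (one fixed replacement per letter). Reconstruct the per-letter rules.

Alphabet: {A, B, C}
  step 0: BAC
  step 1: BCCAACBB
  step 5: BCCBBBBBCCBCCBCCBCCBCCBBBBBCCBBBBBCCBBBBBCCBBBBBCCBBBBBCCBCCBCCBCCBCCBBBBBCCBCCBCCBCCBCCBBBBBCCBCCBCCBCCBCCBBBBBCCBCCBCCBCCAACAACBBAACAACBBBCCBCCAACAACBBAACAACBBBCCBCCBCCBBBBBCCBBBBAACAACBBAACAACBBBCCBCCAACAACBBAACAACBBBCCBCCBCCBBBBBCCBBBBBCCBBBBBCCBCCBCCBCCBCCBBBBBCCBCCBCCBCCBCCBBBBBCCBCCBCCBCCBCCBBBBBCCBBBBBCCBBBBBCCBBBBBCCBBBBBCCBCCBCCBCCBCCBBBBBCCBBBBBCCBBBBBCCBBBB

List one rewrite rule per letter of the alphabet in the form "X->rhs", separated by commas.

  step 0 ⇒ step 1: BAC ⇒ BCC·AAC·BB
    A ↦ AAC
    B ↦ BCC
    C ↦ BB

A->AAC, B->BCC, C->BB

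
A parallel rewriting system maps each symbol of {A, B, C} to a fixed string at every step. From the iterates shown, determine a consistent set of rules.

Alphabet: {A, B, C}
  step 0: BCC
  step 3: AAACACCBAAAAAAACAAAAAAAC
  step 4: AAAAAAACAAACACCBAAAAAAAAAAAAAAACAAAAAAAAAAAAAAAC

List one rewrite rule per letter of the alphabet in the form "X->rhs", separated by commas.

A->AA, B->CB, C->AC

  step 3 ⇒ step 4: AAACACCBAAAAAAACAAAAAAAC ⇒ AA·AA·AA·AC·AA·AC·AC·CB·AA·AA·AA·AA·AA·AA·AA·AC·AA·AA·AA·AA·AA·AA·AA·AC
    A ↦ AA
    B ↦ CB
    C ↦ AC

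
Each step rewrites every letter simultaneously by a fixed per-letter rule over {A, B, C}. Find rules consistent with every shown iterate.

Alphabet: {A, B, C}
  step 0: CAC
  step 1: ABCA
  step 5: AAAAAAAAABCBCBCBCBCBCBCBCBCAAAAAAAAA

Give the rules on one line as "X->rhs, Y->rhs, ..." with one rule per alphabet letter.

A->BC, B->AA, C->A

  step 0 ⇒ step 1: CAC ⇒ A·BC·A
    A ↦ BC
    C ↦ A
    B ↦ AA  (constrained at step 1)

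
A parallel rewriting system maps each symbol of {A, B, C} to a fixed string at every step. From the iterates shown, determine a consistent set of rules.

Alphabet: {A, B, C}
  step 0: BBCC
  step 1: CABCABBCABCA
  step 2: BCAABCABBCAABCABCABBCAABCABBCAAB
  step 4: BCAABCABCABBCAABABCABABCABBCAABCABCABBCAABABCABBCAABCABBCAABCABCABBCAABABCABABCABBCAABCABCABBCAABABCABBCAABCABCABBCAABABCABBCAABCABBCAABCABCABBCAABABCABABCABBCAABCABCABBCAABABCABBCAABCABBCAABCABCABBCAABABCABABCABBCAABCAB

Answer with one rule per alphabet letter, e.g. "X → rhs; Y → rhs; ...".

  step 1 ⇒ step 2: CABCABBCABCA ⇒ BCA·AB·CAB·BCA·AB·CAB·CAB·BCA·AB·CAB·BCA·AB
    A ↦ AB
    B ↦ CAB
    C ↦ BCA

A->AB, B->CAB, C->BCA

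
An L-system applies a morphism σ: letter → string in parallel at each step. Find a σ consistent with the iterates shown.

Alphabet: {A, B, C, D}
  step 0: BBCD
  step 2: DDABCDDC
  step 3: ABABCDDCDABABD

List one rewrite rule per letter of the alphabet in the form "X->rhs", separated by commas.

  step 2 ⇒ step 3: DDABCDDC ⇒ AB·AB·CDD·C·D·AB·AB·D
    A ↦ CDD
    B ↦ C
    C ↦ D
    D ↦ AB

A->CDD, B->C, C->D, D->AB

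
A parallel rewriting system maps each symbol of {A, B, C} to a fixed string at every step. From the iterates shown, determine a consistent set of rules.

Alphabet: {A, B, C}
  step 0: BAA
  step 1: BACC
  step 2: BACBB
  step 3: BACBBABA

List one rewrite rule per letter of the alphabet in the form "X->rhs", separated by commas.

A->C, B->BA, C->B

  step 2 ⇒ step 3: BACBB ⇒ BA·C·B·BA·BA
    A ↦ C
    B ↦ BA
    C ↦ B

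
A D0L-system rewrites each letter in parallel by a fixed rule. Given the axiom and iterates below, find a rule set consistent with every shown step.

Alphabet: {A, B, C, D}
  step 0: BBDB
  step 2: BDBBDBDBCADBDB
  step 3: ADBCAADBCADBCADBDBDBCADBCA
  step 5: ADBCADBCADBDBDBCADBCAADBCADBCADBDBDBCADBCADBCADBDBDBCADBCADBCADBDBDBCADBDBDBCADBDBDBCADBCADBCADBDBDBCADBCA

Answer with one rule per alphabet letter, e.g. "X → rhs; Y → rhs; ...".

  step 2 ⇒ step 3: BDBBDBDBCADBDB ⇒ A·DBC·A·A·DBC·A·DBC·A·D·BDB·DBC·A·DBC·A
    A ↦ BDB
    B ↦ A
    C ↦ D
    D ↦ DBC

A->BDB, B->A, C->D, D->DBC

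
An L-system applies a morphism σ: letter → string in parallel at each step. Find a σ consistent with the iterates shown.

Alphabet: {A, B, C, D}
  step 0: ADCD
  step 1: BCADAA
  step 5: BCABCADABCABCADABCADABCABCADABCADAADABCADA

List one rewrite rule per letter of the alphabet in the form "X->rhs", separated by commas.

A->BC, B->A, C->DA, D->A

  step 0 ⇒ step 1: ADCD ⇒ BC·A·DA·A
    A ↦ BC
    C ↦ DA
    D ↦ A
    B ↦ A  (constrained at step 1)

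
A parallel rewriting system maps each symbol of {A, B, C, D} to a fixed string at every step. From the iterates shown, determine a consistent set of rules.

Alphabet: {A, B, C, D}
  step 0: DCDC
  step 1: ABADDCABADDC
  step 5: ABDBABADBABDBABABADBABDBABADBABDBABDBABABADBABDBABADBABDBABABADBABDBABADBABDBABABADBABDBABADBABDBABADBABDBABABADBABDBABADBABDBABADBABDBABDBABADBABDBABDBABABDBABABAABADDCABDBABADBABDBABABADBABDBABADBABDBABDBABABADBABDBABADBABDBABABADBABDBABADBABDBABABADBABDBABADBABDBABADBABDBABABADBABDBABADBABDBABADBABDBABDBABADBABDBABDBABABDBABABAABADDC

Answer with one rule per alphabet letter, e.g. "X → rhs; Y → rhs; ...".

A->AB, B->DB, C->DDC, D->ABA

  step 0 ⇒ step 1: DCDC ⇒ ABA·DDC·ABA·DDC
    C ↦ DDC
    D ↦ ABA
    A ↦ AB  (constrained at step 1)
    B ↦ DB  (constrained at step 1)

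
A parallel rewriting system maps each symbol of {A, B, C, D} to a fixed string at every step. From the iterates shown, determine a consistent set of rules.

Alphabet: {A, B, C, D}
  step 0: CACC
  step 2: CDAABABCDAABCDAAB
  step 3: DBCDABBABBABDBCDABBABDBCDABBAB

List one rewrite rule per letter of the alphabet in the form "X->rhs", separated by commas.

  step 2 ⇒ step 3: CDAABABCDAABCDAAB ⇒ DB·CDA·B·B·AB·B·AB·DB·CDA·B·B·AB·DB·CDA·B·B·AB
    A ↦ B
    B ↦ AB
    C ↦ DB
    D ↦ CDA

A->B, B->AB, C->DB, D->CDA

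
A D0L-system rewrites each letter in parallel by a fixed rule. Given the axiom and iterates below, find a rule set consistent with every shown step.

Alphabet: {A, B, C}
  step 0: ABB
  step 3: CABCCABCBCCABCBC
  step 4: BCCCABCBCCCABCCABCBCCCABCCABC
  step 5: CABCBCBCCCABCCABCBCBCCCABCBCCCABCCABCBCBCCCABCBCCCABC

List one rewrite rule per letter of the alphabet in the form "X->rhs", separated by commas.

A->C, B->CA, C->BC

  step 4 ⇒ step 5: BCCCABCBCCCABCCABCBCCCABCCABC ⇒ CA·BC·BC·BC·C·CA·BC·CA·BC·BC·BC·C·CA·BC·BC·C·CA·BC·CA·BC·BC·BC·C·CA·BC·BC·C·CA·BC
    A ↦ C
    B ↦ CA
    C ↦ BC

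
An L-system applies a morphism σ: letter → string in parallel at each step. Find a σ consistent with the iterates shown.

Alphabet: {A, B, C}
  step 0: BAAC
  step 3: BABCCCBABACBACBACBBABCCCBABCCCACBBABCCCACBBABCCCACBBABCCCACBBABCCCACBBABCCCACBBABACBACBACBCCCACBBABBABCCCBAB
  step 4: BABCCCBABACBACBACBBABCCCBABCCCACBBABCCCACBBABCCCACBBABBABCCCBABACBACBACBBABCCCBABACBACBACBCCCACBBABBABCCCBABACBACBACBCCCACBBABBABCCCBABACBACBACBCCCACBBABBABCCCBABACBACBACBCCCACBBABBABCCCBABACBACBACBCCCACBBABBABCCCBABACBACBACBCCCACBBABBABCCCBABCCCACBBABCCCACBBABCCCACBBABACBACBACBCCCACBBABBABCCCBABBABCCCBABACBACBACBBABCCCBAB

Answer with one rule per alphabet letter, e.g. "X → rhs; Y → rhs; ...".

A->CCC, B->BAB, C->ACB

  step 3 ⇒ step 4: BABCCCBABACBACBACBBABCCCBABCCCACBBABCCCACBBABCCCACBBABCCCACBBABCCCACBBABCCCACBBABACBACBACBCCCACBBABBABCCCBAB ⇒ BAB·CCC·BAB·ACB·ACB·ACB·BAB·CCC·BAB·CCC·ACB·BAB·CCC·ACB·BAB·CCC·ACB·BAB·BAB·CCC·BAB·ACB·ACB·ACB·BAB·CCC·BAB·ACB·ACB·ACB·CCC·ACB·BAB·BAB·CCC·BAB·ACB·ACB·ACB·CCC·ACB·BAB·BAB·CCC·BAB·ACB·ACB·ACB·CCC·ACB·BAB·BAB·CCC·BAB·ACB·ACB·ACB·CCC·ACB·BAB·BAB·CCC·BAB·ACB·ACB·ACB·CCC·ACB·BAB·BAB·CCC·BAB·ACB·ACB·ACB·CCC·ACB·BAB·BAB·CCC·BAB·CCC·ACB·BAB·CCC·ACB·BAB·CCC·ACB·BAB·ACB·ACB·ACB·CCC·ACB·BAB·BAB·CCC·BAB·BAB·CCC·BAB·ACB·ACB·ACB·BAB·CCC·BAB
    A ↦ CCC
    B ↦ BAB
    C ↦ ACB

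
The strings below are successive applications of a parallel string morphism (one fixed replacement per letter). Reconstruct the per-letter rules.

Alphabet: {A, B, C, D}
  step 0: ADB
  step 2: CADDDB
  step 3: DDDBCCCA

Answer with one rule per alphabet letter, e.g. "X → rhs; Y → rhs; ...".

  step 2 ⇒ step 3: CADDDB ⇒ DD·DB·C·C·C·A
    A ↦ DB
    B ↦ A
    C ↦ DD
    D ↦ C

A->DB, B->A, C->DD, D->C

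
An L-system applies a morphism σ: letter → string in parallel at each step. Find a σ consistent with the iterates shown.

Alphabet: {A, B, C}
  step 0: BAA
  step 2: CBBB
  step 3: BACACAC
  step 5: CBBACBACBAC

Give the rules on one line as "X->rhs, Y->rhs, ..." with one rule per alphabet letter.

A->C, B->AC, C->B

  step 2 ⇒ step 3: CBBB ⇒ B·AC·AC·AC
    B ↦ AC
    C ↦ B
    A ↦ C  (constrained at step 0)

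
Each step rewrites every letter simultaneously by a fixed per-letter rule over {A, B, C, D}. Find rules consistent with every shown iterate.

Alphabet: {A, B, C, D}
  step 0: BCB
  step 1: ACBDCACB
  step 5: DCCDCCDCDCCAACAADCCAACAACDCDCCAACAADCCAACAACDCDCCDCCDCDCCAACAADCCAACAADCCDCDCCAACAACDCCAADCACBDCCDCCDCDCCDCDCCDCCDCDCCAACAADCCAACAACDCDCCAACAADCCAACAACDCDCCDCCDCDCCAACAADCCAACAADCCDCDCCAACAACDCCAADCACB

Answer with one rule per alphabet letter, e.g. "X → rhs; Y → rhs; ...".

  step 0 ⇒ step 1: BCB ⇒ ACB·DC·ACB
    B ↦ ACB
    C ↦ DC
    A ↦ CAA  (constrained at step 1)
    D ↦ C  (constrained at step 1)

A->CAA, B->ACB, C->DC, D->C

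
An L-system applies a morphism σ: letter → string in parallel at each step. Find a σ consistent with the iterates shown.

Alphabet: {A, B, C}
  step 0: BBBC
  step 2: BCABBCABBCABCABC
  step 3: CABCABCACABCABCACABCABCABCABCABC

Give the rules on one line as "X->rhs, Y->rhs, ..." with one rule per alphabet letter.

A->AB, B->CA, C->BC

  step 2 ⇒ step 3: BCABBCABBCABCABC ⇒ CA·BC·AB·CA·CA·BC·AB·CA·CA·BC·AB·CA·BC·AB·CA·BC
    A ↦ AB
    B ↦ CA
    C ↦ BC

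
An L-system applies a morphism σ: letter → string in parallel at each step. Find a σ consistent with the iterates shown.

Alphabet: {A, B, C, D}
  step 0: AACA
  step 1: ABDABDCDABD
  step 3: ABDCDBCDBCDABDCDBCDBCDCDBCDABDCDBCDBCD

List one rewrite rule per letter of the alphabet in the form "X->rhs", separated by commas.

A->ABD, B->CD, C->CD, D->B

  step 0 ⇒ step 1: AACA ⇒ ABD·ABD·CD·ABD
    A ↦ ABD
    C ↦ CD
    B ↦ CD  (constrained at step 1)
    D ↦ B  (constrained at step 1)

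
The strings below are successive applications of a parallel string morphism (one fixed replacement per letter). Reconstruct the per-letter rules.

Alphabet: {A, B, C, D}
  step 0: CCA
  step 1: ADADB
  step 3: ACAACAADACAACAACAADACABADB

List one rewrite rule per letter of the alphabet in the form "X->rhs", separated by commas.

A->B, B->ACA, C->AD, D->BCB

  step 0 ⇒ step 1: CCA ⇒ AD·AD·B
    A ↦ B
    C ↦ AD
    B ↦ ACA  (constrained at step 1)
    D ↦ BCB  (constrained at step 1)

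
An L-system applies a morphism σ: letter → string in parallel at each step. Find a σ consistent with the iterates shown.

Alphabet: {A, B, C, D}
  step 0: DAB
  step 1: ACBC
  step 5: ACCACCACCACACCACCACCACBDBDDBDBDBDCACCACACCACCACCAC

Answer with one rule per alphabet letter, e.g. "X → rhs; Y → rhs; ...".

A->B, B->C, C->DBD, D->AC

  step 0 ⇒ step 1: DAB ⇒ AC·B·C
    A ↦ B
    B ↦ C
    D ↦ AC
    C ↦ DBD  (constrained at step 1)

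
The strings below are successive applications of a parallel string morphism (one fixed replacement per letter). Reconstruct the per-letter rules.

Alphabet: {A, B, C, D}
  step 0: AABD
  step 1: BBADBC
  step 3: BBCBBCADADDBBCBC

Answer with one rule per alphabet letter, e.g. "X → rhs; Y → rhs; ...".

  step 0 ⇒ step 1: AABD ⇒ B·B·AD·BC
    A ↦ B
    B ↦ AD
    D ↦ BC
    C ↦ D  (constrained at step 1)

A->B, B->AD, C->D, D->BC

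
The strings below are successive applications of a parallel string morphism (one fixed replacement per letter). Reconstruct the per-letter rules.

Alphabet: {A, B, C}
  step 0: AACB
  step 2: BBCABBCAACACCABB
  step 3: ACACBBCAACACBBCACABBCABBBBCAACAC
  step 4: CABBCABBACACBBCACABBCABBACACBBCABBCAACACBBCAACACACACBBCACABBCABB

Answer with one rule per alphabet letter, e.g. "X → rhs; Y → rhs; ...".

A->CA, B->AC, C->BB

  step 3 ⇒ step 4: ACACBBCAACACBBCACABBCABBBBCAACAC ⇒ CA·BB·CA·BB·AC·AC·BB·CA·CA·BB·CA·BB·AC·AC·BB·CA·BB·CA·AC·AC·BB·CA·AC·AC·AC·AC·BB·CA·CA·BB·CA·BB
    A ↦ CA
    B ↦ AC
    C ↦ BB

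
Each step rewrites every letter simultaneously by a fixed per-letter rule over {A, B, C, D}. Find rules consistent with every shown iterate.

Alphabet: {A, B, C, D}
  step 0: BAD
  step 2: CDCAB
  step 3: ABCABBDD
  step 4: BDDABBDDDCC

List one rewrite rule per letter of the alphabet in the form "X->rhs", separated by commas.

A->BD, B->D, C->AB, D->C

  step 3 ⇒ step 4: ABCABBDD ⇒ BD·D·AB·BD·D·D·C·C
    A ↦ BD
    B ↦ D
    C ↦ AB
    D ↦ C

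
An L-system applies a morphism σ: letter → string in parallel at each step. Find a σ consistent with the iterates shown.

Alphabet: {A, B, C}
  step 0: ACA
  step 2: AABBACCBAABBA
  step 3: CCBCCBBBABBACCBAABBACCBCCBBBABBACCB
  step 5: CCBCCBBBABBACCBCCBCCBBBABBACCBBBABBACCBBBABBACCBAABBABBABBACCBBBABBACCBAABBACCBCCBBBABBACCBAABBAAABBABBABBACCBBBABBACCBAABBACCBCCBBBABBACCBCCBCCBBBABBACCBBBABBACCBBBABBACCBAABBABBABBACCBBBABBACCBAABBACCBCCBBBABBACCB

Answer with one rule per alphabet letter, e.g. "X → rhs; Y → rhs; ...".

  step 2 ⇒ step 3: AABBACCBAABBA ⇒ CCB·CCB·BBA·BBA·CCB·A·A·BBA·CCB·CCB·BBA·BBA·CCB
    A ↦ CCB
    B ↦ BBA
    C ↦ A

A->CCB, B->BBA, C->A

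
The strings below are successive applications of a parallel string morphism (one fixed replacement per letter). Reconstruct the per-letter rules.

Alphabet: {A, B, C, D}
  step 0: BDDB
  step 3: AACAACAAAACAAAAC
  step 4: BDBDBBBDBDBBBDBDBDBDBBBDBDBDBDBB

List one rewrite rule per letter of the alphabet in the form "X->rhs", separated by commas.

  step 3 ⇒ step 4: AACAACAAAACAAAAC ⇒ BD·BD·BB·BD·BD·BB·BD·BD·BD·BD·BB·BD·BD·BD·BD·BB
    A ↦ BD
    C ↦ BB
    B ↦ A  (constrained at step 0)
    D ↦ AC  (constrained at step 0)

A->BD, B->A, C->BB, D->AC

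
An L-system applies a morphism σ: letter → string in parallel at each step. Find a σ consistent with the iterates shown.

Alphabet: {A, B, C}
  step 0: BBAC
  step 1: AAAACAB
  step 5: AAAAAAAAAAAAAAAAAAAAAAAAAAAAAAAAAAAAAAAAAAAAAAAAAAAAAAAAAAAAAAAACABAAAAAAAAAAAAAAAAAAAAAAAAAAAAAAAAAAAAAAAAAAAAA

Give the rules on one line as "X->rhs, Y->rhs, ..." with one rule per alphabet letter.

A->AA, B->A, C->CAB

  step 0 ⇒ step 1: BBAC ⇒ A·A·AA·CAB
    A ↦ AA
    B ↦ A
    C ↦ CAB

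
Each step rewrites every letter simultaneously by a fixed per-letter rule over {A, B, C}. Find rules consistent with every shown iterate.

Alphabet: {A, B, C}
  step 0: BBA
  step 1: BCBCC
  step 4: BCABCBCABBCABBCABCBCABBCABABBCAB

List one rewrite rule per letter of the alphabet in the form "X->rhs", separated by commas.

A->C, B->BC, C->AB

  step 0 ⇒ step 1: BBA ⇒ BC·BC·C
    A ↦ C
    B ↦ BC
    C ↦ AB  (constrained at step 1)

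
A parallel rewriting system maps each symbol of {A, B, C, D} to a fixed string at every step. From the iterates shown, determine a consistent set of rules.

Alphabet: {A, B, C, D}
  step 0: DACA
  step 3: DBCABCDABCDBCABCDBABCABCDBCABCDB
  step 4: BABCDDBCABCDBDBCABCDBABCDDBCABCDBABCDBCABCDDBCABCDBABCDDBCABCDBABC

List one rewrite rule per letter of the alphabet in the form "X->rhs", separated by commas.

A->DBC, B->ABC, C->D, D->B

  step 3 ⇒ step 4: DBCABCDABCDBCABCDBABCABCDBCABCDB ⇒ B·ABC·D·DBC·ABC·D·B·DBC·ABC·D·B·ABC·D·DBC·ABC·D·B·ABC·DBC·ABC·D·DBC·ABC·D·B·ABC·D·DBC·ABC·D·B·ABC
    A ↦ DBC
    B ↦ ABC
    C ↦ D
    D ↦ B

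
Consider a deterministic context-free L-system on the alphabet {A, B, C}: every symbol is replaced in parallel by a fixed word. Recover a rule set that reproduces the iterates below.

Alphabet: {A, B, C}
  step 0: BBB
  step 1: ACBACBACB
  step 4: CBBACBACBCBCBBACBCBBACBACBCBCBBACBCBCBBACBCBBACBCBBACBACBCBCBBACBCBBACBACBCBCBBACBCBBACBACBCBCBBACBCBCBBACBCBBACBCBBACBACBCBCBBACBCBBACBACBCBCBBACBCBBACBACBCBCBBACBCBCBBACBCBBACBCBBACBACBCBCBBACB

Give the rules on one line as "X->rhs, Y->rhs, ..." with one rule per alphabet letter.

  step 0 ⇒ step 1: BBB ⇒ ACB·ACB·ACB
    B ↦ ACB
    A ↦ CB  (constrained at step 1)
    C ↦ CBB  (constrained at step 1)

A->CB, B->ACB, C->CBB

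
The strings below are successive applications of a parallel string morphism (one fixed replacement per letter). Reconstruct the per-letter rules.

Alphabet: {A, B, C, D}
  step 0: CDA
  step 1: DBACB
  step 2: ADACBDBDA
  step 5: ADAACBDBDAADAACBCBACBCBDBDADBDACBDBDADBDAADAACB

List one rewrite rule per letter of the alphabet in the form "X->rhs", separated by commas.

A->CB, B->DA, C->DB, D->A

  step 1 ⇒ step 2: DBACB ⇒ A·DA·CB·DB·DA
    A ↦ CB
    B ↦ DA
    C ↦ DB
    D ↦ A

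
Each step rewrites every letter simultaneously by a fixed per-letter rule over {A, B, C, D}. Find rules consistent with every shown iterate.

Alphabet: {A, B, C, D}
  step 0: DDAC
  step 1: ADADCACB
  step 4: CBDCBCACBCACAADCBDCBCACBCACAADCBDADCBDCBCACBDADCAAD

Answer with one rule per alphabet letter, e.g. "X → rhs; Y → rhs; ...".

  step 0 ⇒ step 1: DDAC ⇒ AD·AD·CA·CB
    A ↦ CA
    C ↦ CB
    D ↦ AD
    B ↦ D  (constrained at step 1)

A->CA, B->D, C->CB, D->AD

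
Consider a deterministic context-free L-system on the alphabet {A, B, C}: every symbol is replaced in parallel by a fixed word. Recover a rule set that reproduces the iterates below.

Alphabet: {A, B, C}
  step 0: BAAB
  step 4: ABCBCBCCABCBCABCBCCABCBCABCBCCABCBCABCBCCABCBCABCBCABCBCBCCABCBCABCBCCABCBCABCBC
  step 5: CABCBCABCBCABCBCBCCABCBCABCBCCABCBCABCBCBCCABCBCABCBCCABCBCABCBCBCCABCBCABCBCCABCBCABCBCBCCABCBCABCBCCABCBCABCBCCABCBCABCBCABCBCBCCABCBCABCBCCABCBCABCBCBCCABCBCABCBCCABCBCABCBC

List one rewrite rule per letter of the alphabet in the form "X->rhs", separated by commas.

  step 4 ⇒ step 5: ABCBCBCCABCBCABCBCCABCBCABCBCCABCBCABCBCCABCBCABCBCABCBCBCCABCBCABCBCCABCBCABCBC ⇒ C·ABC·BC·ABC·BC·ABC·BC·BC·C·ABC·BC·ABC·BC·C·ABC·BC·ABC·BC·BC·C·ABC·BC·ABC·BC·C·ABC·BC·ABC·BC·BC·C·ABC·BC·ABC·BC·C·ABC·BC·ABC·BC·BC·C·ABC·BC·ABC·BC·C·ABC·BC·ABC·BC·C·ABC·BC·ABC·BC·ABC·BC·BC·C·ABC·BC·ABC·BC·C·ABC·BC·ABC·BC·BC·C·ABC·BC·ABC·BC·C·ABC·BC·ABC·BC
    A ↦ C
    B ↦ ABC
    C ↦ BC

A->C, B->ABC, C->BC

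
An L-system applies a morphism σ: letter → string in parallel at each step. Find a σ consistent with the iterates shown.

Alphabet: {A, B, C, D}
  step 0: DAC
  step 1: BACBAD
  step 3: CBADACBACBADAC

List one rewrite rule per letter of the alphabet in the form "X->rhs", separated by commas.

A->C, B->A, C->BAD, D->BA

  step 0 ⇒ step 1: DAC ⇒ BA·C·BAD
    A ↦ C
    C ↦ BAD
    D ↦ BA
    B ↦ A  (constrained at step 1)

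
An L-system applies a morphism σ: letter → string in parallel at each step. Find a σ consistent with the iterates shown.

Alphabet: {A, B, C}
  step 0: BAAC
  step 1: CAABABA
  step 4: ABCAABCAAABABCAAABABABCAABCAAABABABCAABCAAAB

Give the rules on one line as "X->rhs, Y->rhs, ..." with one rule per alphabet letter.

A->AB, B->CA, C->A

  step 0 ⇒ step 1: BAAC ⇒ CA·AB·AB·A
    A ↦ AB
    B ↦ CA
    C ↦ A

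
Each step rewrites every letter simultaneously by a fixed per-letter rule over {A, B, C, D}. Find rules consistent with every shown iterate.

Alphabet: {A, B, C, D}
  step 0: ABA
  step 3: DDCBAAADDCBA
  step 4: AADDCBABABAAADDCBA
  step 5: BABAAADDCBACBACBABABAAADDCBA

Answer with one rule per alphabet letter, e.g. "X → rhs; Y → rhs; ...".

A->BA, B->C, C->DD, D->A

  step 4 ⇒ step 5: AADDCBABABAAADDCBA ⇒ BA·BA·A·A·DD·C·BA·C·BA·C·BA·BA·BA·A·A·DD·C·BA
    A ↦ BA
    B ↦ C
    C ↦ DD
    D ↦ A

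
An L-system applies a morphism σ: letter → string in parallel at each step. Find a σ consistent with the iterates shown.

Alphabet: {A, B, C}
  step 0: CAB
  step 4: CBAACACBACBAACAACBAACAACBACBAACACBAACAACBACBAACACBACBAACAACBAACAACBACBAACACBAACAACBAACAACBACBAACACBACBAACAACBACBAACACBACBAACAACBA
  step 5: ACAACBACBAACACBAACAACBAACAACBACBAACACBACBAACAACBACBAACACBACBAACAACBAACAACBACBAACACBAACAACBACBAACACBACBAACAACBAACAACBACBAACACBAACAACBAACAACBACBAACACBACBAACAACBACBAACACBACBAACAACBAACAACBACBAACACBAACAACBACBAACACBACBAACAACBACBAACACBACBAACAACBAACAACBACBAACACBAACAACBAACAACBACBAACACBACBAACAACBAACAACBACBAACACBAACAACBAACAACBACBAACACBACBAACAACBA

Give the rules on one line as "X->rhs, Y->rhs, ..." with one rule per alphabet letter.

  step 4 ⇒ step 5: CBAACACBACBAACAACBAACAACBACBAACACBAACAACBACBAACACBACBAACAACBAACAACBACBAACACBAACAACBAACAACBACBAACACBACBAACAACBACBAACACBACBAACAACBA ⇒ ACA·A·CBA·CBA·ACA·CBA·ACA·A·CBA·ACA·A·CBA·CBA·ACA·CBA·CBA·ACA·A·CBA·CBA·ACA·CBA·CBA·ACA·A·CBA·ACA·A·CBA·CBA·ACA·CBA·ACA·A·CBA·CBA·ACA·CBA·CBA·ACA·A·CBA·ACA·A·CBA·CBA·ACA·CBA·ACA·A·CBA·ACA·A·CBA·CBA·ACA·CBA·CBA·ACA·A·CBA·CBA·ACA·CBA·CBA·ACA·A·CBA·ACA·A·CBA·CBA·ACA·CBA·ACA·A·CBA·CBA·ACA·CBA·CBA·ACA·A·CBA·CBA·ACA·CBA·CBA·ACA·A·CBA·ACA·A·CBA·CBA·ACA·CBA·ACA·A·CBA·ACA·A·CBA·CBA·ACA·CBA·CBA·ACA·A·CBA·ACA·A·CBA·CBA·ACA·CBA·ACA·A·CBA·ACA·A·CBA·CBA·ACA·CBA·CBA·ACA·A·CBA
    A ↦ CBA
    B ↦ A
    C ↦ ACA

A->CBA, B->A, C->ACA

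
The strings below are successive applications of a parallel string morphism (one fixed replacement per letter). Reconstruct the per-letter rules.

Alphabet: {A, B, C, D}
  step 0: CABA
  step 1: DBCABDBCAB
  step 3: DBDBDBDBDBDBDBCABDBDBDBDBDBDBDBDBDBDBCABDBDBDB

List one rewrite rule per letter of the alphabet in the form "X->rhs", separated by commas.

  step 0 ⇒ step 1: CABA ⇒ DB·CAB·DB·CAB
    A ↦ CAB
    B ↦ DB
    C ↦ DB
    D ↦ DB  (constrained at step 1)

A->CAB, B->DB, C->DB, D->DB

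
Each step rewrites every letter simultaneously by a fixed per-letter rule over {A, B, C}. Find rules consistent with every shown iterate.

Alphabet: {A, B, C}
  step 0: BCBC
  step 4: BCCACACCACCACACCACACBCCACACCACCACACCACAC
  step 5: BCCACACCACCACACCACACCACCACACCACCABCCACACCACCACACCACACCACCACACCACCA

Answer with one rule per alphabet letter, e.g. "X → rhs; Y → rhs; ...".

  step 4 ⇒ step 5: BCCACACCACCACACCACACBCCACACCACCACACCACAC ⇒ BC·CA·CA·C·CA·C·CA·CA·C·CA·CA·C·CA·C·CA·CA·C·CA·C·CA·BC·CA·CA·C·CA·C·CA·CA·C·CA·CA·C·CA·C·CA·CA·C·CA·C·CA
    A ↦ C
    B ↦ BC
    C ↦ CA

A->C, B->BC, C->CA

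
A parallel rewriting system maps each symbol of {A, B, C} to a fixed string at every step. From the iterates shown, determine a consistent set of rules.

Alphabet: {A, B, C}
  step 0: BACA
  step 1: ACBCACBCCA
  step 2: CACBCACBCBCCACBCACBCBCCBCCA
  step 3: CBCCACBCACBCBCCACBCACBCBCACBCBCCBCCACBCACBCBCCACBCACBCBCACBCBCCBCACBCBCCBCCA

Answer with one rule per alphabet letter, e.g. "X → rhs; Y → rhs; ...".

A->CA, B->ACB, C->CBC

  step 2 ⇒ step 3: CACBCACBCBCCACBCACBCBCCBCCA ⇒ CBC·CA·CBC·ACB·CBC·CA·CBC·ACB·CBC·ACB·CBC·CBC·CA·CBC·ACB·CBC·CA·CBC·ACB·CBC·ACB·CBC·CBC·ACB·CBC·CBC·CA
    A ↦ CA
    B ↦ ACB
    C ↦ CBC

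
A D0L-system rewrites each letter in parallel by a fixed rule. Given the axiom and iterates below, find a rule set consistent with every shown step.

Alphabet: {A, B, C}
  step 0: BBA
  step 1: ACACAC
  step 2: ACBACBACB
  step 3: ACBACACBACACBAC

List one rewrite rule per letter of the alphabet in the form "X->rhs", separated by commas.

A->AC, B->AC, C->B

  step 2 ⇒ step 3: ACBACBACB ⇒ AC·B·AC·AC·B·AC·AC·B·AC
    A ↦ AC
    B ↦ AC
    C ↦ B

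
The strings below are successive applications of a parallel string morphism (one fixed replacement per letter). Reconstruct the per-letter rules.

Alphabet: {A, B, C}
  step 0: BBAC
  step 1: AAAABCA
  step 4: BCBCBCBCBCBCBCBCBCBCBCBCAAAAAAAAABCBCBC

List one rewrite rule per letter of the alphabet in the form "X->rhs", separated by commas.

  step 0 ⇒ step 1: BBAC ⇒ AA·AA·BC·A
    A ↦ BC
    B ↦ AA
    C ↦ A

A->BC, B->AA, C->A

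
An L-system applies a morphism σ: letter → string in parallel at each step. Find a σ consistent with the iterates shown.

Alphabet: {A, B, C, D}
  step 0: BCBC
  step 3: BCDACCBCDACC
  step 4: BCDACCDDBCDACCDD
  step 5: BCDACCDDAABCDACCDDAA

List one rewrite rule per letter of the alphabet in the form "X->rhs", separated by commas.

A->CC, B->BC, C->D, D->A

  step 4 ⇒ step 5: BCDACCDDBCDACCDD ⇒ BC·D·A·CC·D·D·A·A·BC·D·A·CC·D·D·A·A
    A ↦ CC
    B ↦ BC
    C ↦ D
    D ↦ A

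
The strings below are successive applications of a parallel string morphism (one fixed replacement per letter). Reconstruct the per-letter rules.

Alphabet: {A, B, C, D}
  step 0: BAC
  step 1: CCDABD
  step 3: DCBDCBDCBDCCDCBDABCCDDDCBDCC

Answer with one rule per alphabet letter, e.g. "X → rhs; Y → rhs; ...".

A->DAB, B->CC, C->D, D->DCB

  step 0 ⇒ step 1: BAC ⇒ CC·DAB·D
    A ↦ DAB
    B ↦ CC
    C ↦ D
    D ↦ DCB  (constrained at step 1)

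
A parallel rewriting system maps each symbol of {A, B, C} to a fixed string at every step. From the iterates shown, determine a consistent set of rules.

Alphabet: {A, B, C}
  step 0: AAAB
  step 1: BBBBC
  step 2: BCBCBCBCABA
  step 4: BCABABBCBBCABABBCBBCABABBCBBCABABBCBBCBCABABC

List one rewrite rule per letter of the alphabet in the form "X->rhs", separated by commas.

A->B, B->BC, C->ABA

  step 1 ⇒ step 2: BBBBC ⇒ BC·BC·BC·BC·ABA
    B ↦ BC
    C ↦ ABA
  step 0 ⇒ step 1: AAAB ⇒ B·B·B·BC
    A ↦ B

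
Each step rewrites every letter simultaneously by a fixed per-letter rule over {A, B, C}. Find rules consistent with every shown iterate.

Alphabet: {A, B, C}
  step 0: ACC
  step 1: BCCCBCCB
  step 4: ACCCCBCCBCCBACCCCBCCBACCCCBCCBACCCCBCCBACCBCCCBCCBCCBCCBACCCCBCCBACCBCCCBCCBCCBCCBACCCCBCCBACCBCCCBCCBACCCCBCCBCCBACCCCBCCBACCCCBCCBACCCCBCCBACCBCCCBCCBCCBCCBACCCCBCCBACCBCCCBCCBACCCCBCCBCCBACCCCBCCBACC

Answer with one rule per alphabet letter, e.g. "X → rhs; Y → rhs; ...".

  step 0 ⇒ step 1: ACC ⇒ BC·CCB·CCB
    A ↦ BC
    C ↦ CCB
    B ↦ ACC  (constrained at step 1)

A->BC, B->ACC, C->CCB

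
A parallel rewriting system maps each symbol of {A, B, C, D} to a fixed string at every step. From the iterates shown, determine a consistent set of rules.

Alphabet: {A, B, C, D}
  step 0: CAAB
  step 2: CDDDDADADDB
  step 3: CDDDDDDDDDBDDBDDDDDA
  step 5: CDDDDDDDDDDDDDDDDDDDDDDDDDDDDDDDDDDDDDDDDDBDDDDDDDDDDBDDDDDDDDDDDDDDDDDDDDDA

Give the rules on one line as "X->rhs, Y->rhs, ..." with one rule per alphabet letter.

  step 2 ⇒ step 3: CDDDDADADDB ⇒ CD·DD·DD·DD·DD·B·DD·B·DD·DD·DA
    A ↦ B
    B ↦ DA
    C ↦ CD
    D ↦ DD

A->B, B->DA, C->CD, D->DD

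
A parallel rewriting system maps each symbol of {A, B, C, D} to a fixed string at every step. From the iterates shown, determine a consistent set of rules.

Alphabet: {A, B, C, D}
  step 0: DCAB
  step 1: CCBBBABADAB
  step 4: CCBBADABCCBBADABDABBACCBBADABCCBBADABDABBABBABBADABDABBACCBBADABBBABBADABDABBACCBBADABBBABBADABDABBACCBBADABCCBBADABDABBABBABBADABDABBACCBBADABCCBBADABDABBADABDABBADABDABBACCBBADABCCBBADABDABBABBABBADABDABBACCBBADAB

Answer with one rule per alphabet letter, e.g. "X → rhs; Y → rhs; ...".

  step 0 ⇒ step 1: DCAB ⇒ CCB·BBA·BA·DAB
    A ↦ BA
    B ↦ DAB
    C ↦ BBA
    D ↦ CCB

A->BA, B->DAB, C->BBA, D->CCB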